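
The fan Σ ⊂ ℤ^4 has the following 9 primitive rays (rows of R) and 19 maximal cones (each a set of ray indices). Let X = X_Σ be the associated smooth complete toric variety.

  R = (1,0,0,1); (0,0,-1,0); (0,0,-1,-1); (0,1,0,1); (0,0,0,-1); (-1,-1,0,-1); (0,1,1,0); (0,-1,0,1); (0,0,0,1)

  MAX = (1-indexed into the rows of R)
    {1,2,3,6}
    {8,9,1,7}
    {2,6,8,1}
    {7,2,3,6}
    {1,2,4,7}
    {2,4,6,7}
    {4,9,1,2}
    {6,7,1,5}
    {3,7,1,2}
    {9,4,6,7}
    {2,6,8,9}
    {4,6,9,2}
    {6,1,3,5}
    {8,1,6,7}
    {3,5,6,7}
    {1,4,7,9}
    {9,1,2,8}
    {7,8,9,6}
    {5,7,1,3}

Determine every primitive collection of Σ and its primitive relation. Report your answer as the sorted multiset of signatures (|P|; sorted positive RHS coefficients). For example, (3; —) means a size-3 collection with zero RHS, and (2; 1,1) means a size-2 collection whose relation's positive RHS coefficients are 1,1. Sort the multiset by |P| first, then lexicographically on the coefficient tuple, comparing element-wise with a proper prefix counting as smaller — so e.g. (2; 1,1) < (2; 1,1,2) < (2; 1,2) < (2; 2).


Primitive collections (14):

  {5,9}:  v_{5} + v_{9} = 0 ; sig = (2; —)
  {2,5}:  v_{2} + v_{5} = v_{3} ; sig = (2; 1)
  {3,9}:  v_{3} + v_{9} = v_{2} ; sig = (2; 1)
  {4,5}:  v_{4} + v_{5} = v_{2} + v_{7} ; sig = (2; 1,1)
  {5,8}:  v_{5} + v_{8} = v_{1} + v_{6} ; sig = (2; 1,1)
  {3,8}:  v_{3} + v_{8} = v_{1} + v_{2} + v_{6} ; sig = (2; 1,1,1)
  {3,4}:  v_{3} + v_{4} = 2·v_{2} + v_{7} ; sig = (2; 1,2)
  {4,8}:  v_{4} + v_{8} = 2·v_{9} ; sig = (2; 2)
  {1,4,6}:  v_{1} + v_{4} + v_{6} = v_{9} ; sig = (3; 1)
  {1,6,9}:  v_{1} + v_{6} + v_{9} = v_{8} ; sig = (3; 1)
  {2,7,8}:  v_{2} + v_{7} + v_{8} = v_{9} ; sig = (3; 1)
  {2,7,9}:  v_{2} + v_{7} + v_{9} = v_{4} ; sig = (3; 1)
  {1,2,6,7}:  v_{1} + v_{2} + v_{6} + v_{7} = 0 ; sig = (4; —)
  {1,3,6,7}:  v_{1} + v_{3} + v_{6} + v_{7} = v_{5} ; sig = (4; 1)

Sorted signature multiset PRS(X):
    |P|=2: 8 collections, coeffs (), (1), (1), (1,1), (1,1), (1,1,1), (1,2), (2)
    |P|=3: 4 collections, coeffs (1), (1), (1), (1)
    |P|=4: 2 collections, coeffs (), (1)


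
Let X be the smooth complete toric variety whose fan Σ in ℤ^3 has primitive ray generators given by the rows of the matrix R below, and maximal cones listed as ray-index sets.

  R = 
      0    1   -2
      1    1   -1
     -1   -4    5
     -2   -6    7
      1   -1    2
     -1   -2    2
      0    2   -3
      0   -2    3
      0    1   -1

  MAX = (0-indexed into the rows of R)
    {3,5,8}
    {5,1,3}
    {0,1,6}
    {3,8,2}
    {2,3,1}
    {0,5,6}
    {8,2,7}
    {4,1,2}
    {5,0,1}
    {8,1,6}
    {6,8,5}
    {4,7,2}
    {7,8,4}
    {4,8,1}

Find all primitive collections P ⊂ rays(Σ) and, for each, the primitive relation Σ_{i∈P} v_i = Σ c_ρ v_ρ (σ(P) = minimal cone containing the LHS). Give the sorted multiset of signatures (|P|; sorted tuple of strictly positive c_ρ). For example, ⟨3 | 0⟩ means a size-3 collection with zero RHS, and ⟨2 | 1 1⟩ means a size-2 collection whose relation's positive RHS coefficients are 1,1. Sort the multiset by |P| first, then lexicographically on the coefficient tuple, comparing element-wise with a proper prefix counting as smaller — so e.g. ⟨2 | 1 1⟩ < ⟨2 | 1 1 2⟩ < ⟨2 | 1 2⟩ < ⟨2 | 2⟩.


20 collections generate NE(X_Σ); each relation:

  P={6,7}:  v_{6} + v_{7} = 0  ⇒ sig = ⟨2 | 0⟩
  P={0,8}:  v_{0} + v_{8} = v_{6}  ⇒ sig = ⟨2 | 1⟩
  P={1,7}:  v_{1} + v_{7} = v_{4}  ⇒ sig = ⟨2 | 1⟩
  P={2,5}:  v_{2} + v_{5} = v_{3}  ⇒ sig = ⟨2 | 1⟩
  P={2,6}:  v_{2} + v_{6} = v_{5}  ⇒ sig = ⟨2 | 1⟩
  P={4,6}:  v_{4} + v_{6} = v_{1}  ⇒ sig = ⟨2 | 1⟩
  P={5,7}:  v_{5} + v_{7} = v_{2}  ⇒ sig = ⟨2 | 1⟩
  P={0,7}:  v_{0} + v_{7} = v_{1} + v_{5}  ⇒ sig = ⟨2 | 1 1⟩
  P={4,5}:  v_{4} + v_{5} = v_{1} + v_{2}  ⇒ sig = ⟨2 | 1 1⟩
  P={0,2}:  v_{0} + v_{2} = v_{1} + 2·v_{5}  ⇒ sig = ⟨2 | 1 2⟩
  P={0,4}:  v_{0} + v_{4} = 2·v_{1} + v_{5}  ⇒ sig = ⟨2 | 1 2⟩
  P={3,4}:  v_{3} + v_{4} = v_{1} + 2·v_{2}  ⇒ sig = ⟨2 | 1 2⟩
  P={0,3}:  v_{0} + v_{3} = v_{1} + 3·v_{5}  ⇒ sig = ⟨2 | 1 3⟩
  P={3,6}:  v_{3} + v_{6} = 2·v_{5}  ⇒ sig = ⟨2 | 2⟩
  P={3,7}:  v_{3} + v_{7} = 2·v_{2}  ⇒ sig = ⟨2 | 2⟩
  P={1,5,8}:  v_{1} + v_{5} + v_{8} = 0  ⇒ sig = ⟨3 | 0⟩
  P={1,2,8}:  v_{1} + v_{2} + v_{8} = v_{7}  ⇒ sig = ⟨3 | 1⟩
  P={1,3,8}:  v_{1} + v_{3} + v_{8} = v_{2}  ⇒ sig = ⟨3 | 1⟩
  P={1,5,6}:  v_{1} + v_{5} + v_{6} = v_{0}  ⇒ sig = ⟨3 | 1⟩
  P={2,4,8}:  v_{2} + v_{4} + v_{8} = 2·v_{7}  ⇒ sig = ⟨3 | 2⟩

Hence PRS(X_Σ) =
    ⟨2 | 0⟩
    ⟨2 | 1⟩
    ⟨2 | 1⟩
    ⟨2 | 1⟩
    ⟨2 | 1⟩
    ⟨2 | 1⟩
    ⟨2 | 1⟩
    ⟨2 | 1 1⟩
    ⟨2 | 1 1⟩
    ⟨2 | 1 2⟩
    ⟨2 | 1 2⟩
    ⟨2 | 1 2⟩
    ⟨2 | 1 3⟩
    ⟨2 | 2⟩
    ⟨2 | 2⟩
    ⟨3 | 0⟩
    ⟨3 | 1⟩
    ⟨3 | 1⟩
    ⟨3 | 1⟩
    ⟨3 | 2⟩


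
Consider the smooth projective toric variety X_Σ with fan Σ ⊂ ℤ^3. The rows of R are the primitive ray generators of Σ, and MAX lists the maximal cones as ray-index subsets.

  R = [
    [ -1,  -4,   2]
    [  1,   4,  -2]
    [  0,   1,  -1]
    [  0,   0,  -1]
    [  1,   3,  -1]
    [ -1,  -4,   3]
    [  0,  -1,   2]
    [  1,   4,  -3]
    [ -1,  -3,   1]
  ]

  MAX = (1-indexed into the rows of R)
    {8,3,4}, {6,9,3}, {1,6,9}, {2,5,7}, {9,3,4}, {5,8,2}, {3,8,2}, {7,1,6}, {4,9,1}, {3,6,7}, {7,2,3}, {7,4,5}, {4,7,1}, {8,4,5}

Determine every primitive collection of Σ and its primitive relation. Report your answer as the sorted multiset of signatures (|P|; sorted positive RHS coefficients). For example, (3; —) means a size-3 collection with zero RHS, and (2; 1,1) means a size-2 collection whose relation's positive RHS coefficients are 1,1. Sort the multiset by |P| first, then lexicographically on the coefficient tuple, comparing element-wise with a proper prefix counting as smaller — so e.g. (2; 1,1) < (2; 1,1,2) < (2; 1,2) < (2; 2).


Σ has 16 primitive collections:

  {1,2}:  v_{1} + v_{2} = 0 — sig = (2; —)
  {5,9}:  v_{5} + v_{9} = 0 — sig = (2; —)
  {6,8}:  v_{6} + v_{8} = 0 — sig = (2; —)
  {1,3}:  v_{1} + v_{3} = v_{9} — sig = (2; 1)
  {1,8}:  v_{1} + v_{8} = v_{4} — sig = (2; 1)
  {2,4}:  v_{2} + v_{4} = v_{8} — sig = (2; 1)
  {2,9}:  v_{2} + v_{9} = v_{3} — sig = (2; 1)
  {3,5}:  v_{3} + v_{5} = v_{2} — sig = (2; 1)
  {4,6}:  v_{4} + v_{6} = v_{1} — sig = (2; 1)
  {5,6}:  v_{5} + v_{6} = v_{7} — sig = (2; 1)
  {7,8}:  v_{7} + v_{8} = v_{5} — sig = (2; 1)
  {7,9}:  v_{7} + v_{9} = v_{6} — sig = (2; 1)
  {1,5}:  v_{1} + v_{5} = v_{4} + v_{7} — sig = (2; 1,1)
  {2,6}:  v_{2} + v_{6} = v_{3} + v_{7} — sig = (2; 1,1)
  {8,9}:  v_{8} + v_{9} = v_{3} + v_{4} — sig = (2; 1,1)
  {3,4,7}:  v_{3} + v_{4} + v_{7} = 0 — sig = (3; —)

Sorted signature multiset PRS(X):
[(2; —), (2; —), (2; —), (2; 1), (2; 1), (2; 1), (2; 1), (2; 1), (2; 1), (2; 1), (2; 1), (2; 1), (2; 1,1), (2; 1,1), (2; 1,1), (3; —)]


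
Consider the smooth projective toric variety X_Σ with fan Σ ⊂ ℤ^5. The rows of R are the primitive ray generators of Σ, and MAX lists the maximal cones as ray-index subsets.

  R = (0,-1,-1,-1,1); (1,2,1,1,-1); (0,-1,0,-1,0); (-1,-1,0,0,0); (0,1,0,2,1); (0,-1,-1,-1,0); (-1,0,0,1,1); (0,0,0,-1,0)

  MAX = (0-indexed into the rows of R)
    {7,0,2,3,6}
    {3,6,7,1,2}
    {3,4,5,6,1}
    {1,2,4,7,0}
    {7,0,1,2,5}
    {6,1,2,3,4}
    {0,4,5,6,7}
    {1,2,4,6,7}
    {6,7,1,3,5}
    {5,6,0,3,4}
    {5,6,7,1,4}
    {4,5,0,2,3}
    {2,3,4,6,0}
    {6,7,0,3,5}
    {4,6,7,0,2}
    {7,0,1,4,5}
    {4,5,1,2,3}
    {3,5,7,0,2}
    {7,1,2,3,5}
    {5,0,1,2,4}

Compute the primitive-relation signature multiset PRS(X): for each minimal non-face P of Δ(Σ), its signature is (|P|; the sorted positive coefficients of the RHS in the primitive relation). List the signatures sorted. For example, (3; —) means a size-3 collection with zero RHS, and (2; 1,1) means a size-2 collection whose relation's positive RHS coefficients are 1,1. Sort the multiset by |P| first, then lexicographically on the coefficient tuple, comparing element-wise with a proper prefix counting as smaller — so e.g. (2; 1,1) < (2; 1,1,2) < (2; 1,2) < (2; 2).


Σ has 5 primitive collections:

  {0,1,3}:  v_{0} + v_{1} + v_{3} = 0  ⇒ sig = (3; —)
  {3,4,7}:  v_{3} + v_{4} + v_{7} = v_{6}  ⇒ sig = (3; 1)
  {0,1,6}:  v_{0} + v_{1} + v_{6} = v_{4} + v_{7}  ⇒ sig = (3; 1,1)
  {2,5,6}:  v_{2} + v_{5} + v_{6} = v_{0} + v_{3}  ⇒ sig = (3; 1,1)
  {2,4,5,7}:  v_{2} + v_{4} + v_{5} + v_{7} = v_{0}  ⇒ sig = (4; 1)

so the primitive-relation signature multiset is
{ (3; —),  (3; 1),  (3; 1,1) ×2,  (4; 1) }


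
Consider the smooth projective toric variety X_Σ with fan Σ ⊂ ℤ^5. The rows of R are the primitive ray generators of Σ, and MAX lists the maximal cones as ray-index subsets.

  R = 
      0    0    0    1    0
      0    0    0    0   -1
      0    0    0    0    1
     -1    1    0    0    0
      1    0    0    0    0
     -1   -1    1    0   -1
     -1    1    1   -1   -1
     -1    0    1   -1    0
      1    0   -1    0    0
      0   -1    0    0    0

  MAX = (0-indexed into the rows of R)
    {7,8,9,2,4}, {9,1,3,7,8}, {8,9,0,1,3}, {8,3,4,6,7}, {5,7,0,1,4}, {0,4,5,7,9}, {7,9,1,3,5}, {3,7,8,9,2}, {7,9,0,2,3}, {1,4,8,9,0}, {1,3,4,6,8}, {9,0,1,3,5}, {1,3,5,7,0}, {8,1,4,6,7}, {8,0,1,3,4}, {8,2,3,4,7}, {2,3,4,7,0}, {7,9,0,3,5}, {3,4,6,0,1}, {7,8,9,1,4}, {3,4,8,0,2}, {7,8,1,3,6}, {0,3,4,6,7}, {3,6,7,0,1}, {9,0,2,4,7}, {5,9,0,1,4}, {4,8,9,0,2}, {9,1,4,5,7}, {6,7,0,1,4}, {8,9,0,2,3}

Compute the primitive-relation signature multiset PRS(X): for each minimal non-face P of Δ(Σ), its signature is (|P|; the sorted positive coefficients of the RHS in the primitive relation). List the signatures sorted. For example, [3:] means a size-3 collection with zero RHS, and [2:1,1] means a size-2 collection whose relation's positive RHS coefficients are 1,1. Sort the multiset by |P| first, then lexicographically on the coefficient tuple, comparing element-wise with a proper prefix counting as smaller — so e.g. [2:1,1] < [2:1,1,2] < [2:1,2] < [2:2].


Σ has 12 primitive collections:

  P = {1,2}:  v_{1} + v_{2} = 0  ⇒ sig = [2:]
  P = {5,8}:  v_{5} + v_{8} = v_{1} + v_{9}  ⇒ sig = [2:1,1]
  P = {6,9}:  v_{6} + v_{9} = v_{1} + v_{7}  ⇒ sig = [2:1,1]
  P = {2,5}:  v_{2} + v_{5} = v_{0} + v_{7} + v_{9}  ⇒ sig = [2:1,1,1]
  P = {2,6}:  v_{2} + v_{6} = v_{3} + v_{4} + v_{7}  ⇒ sig = [2:1,1,1]
  P = {5,6}:  v_{5} + v_{6} = v_{0} + 2·v_{1} + 2·v_{7}  ⇒ sig = [2:1,2,2]
  P = {0,7,8}:  v_{0} + v_{7} + v_{8} = 0  ⇒ sig = [3:]
  P = {3,4,9}:  v_{3} + v_{4} + v_{9} = 0  ⇒ sig = [3:]
  P = {0,6,8}:  v_{0} + v_{6} + v_{8} = v_{1} + v_{3} + v_{4}  ⇒ sig = [3:1,1,1]
  P = {3,4,5}:  v_{3} + v_{4} + v_{5} = v_{0} + v_{1} + v_{7}  ⇒ sig = [3:1,1,1]
  P = {0,1,7,9}:  v_{0} + v_{1} + v_{7} + v_{9} = v_{5}  ⇒ sig = [4:1]
  P = {1,3,4,7}:  v_{1} + v_{3} + v_{4} + v_{7} = v_{6}  ⇒ sig = [4:1]

Sorted signature multiset PRS(X):
[[2:], [2:1,1], [2:1,1], [2:1,1,1], [2:1,1,1], [2:1,2,2], [3:], [3:], [3:1,1,1], [3:1,1,1], [4:1], [4:1]]


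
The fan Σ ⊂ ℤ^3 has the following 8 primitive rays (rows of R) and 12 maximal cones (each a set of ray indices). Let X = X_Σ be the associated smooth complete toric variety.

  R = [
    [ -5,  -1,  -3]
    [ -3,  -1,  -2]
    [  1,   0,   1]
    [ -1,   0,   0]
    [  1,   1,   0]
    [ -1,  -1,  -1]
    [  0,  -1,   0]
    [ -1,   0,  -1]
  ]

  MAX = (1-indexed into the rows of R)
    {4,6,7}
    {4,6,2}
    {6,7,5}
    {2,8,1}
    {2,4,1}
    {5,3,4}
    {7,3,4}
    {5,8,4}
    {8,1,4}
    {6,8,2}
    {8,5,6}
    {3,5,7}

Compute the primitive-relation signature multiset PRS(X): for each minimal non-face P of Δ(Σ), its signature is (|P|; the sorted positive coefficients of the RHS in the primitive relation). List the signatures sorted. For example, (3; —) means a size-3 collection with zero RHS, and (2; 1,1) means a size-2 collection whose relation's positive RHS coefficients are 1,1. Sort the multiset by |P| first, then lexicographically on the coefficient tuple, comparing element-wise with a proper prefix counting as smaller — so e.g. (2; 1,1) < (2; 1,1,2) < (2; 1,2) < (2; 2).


The 14 primitive collections of Σ (r=8, n=3):

  {3,8}:  v_{3} + v_{8} = 0 ; sig = (2; —)
  {3,6}:  v_{3} + v_{6} = v_{7} ; sig = (2; 1)
  {7,8}:  v_{7} + v_{8} = v_{6} ; sig = (2; 1)
  {1,3}:  v_{1} + v_{3} = v_{2} + v_{4} ; sig = (2; 1,1)
  {2,3}:  v_{2} + v_{3} = v_{4} + v_{6} ; sig = (2; 1,1)
  {1,7}:  v_{1} + v_{7} = v_{2} + v_{4} + v_{6} ; sig = (2; 1,1,1)
  {2,7}:  v_{2} + v_{7} = v_{4} + 2·v_{6} ; sig = (2; 1,2)
  {1,5}:  v_{1} + v_{5} = v_{4} + 3·v_{8} ; sig = (2; 1,3)
  {1,6}:  v_{1} + v_{6} = 2·v_{2} ; sig = (2; 2)
  {2,5}:  v_{2} + v_{5} = 2·v_{8} ; sig = (2; 2)
  {4,5,7}:  v_{4} + v_{5} + v_{7} = 0 ; sig = (3; —)
  {2,4,8}:  v_{2} + v_{4} + v_{8} = v_{1} ; sig = (3; 1)
  {4,5,6}:  v_{4} + v_{5} + v_{6} = v_{8} ; sig = (3; 1)
  {4,6,8}:  v_{4} + v_{6} + v_{8} = v_{2} ; sig = (3; 1)

Signatures (|P|; sorted positive RHS coefficients), sorted:
    (2; —)
    (2; 1)
    (2; 1)
    (2; 1,1)
    (2; 1,1)
    (2; 1,1,1)
    (2; 1,2)
    (2; 1,3)
    (2; 2)
    (2; 2)
    (3; —)
    (3; 1)
    (3; 1)
    (3; 1)


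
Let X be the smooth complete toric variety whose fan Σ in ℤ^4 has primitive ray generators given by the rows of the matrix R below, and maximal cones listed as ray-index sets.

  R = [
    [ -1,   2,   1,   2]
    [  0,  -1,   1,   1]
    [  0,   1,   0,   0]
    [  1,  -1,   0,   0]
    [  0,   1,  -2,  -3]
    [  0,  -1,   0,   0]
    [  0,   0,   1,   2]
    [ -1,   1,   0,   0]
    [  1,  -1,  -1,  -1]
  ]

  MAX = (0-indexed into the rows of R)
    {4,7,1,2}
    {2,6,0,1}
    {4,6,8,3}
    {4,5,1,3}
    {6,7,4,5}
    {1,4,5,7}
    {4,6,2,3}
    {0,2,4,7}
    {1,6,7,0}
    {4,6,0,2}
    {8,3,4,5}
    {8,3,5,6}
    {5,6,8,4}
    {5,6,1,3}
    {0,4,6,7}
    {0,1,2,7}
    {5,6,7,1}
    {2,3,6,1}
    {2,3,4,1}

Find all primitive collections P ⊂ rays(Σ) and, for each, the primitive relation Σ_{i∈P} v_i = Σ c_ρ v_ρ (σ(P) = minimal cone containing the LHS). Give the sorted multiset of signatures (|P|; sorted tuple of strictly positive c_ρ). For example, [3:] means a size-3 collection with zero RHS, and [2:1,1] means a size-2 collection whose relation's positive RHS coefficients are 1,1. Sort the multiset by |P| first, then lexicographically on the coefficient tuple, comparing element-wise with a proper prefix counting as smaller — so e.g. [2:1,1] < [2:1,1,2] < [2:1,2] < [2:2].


12 collections generate NE(X_Σ); each relation:

  • {2,5}:  v_{2} + v_{5} = 0 — sig = [2:]
  • {3,7}:  v_{3} + v_{7} = 0 — sig = [2:]
  • {0,3}:  v_{0} + v_{3} = v_{2} + v_{6} — sig = [2:1,1]
  • {0,5}:  v_{0} + v_{5} = v_{6} + v_{7} — sig = [2:1,1]
  • {1,8}:  v_{1} + v_{8} = v_{3} + v_{5} — sig = [2:1,1]
  • {2,8}:  v_{2} + v_{8} = v_{3} + v_{4} + v_{6} — sig = [2:1,1,1]
  • {7,8}:  v_{7} + v_{8} = v_{4} + v_{5} + v_{6} — sig = [2:1,1,1]
  • {0,8}:  v_{0} + v_{8} = v_{4} + 2·v_{6} — sig = [2:1,2]
  • {1,4,6}:  v_{1} + v_{4} + v_{6} = 0 — sig = [3:]
  • {2,6,7}:  v_{2} + v_{6} + v_{7} = v_{0} — sig = [3:1]
  • {0,1,4}:  v_{0} + v_{1} + v_{4} = v_{2} + v_{7} — sig = [3:1,1]
  • {3,4,5,6}:  v_{3} + v_{4} + v_{5} + v_{6} = v_{8} — sig = [4:1]

so the primitive-relation signature multiset is
    [2:]
    [2:]
    [2:1,1]
    [2:1,1]
    [2:1,1]
    [2:1,1,1]
    [2:1,1,1]
    [2:1,2]
    [3:]
    [3:1]
    [3:1,1]
    [4:1]


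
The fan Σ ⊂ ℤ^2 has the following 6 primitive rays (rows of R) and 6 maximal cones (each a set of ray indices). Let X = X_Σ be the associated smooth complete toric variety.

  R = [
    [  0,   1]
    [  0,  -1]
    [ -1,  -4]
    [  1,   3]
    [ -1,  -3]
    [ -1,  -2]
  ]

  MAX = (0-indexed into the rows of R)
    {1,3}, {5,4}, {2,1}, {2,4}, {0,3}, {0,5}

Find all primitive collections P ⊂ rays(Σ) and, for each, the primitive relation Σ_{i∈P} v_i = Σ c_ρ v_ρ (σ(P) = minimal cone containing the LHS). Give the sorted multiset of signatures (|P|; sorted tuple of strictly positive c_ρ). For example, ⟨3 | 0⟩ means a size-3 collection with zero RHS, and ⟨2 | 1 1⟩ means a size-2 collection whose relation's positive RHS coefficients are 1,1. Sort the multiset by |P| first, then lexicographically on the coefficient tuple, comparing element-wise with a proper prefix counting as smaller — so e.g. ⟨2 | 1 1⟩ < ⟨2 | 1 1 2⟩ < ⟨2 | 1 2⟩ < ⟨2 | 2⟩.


9 collections generate NE(X_Σ); each relation:

  {0,1}:  v_{0} + v_{1} = 0  ⟹  sig = ⟨2 | 0⟩
  {3,4}:  v_{3} + v_{4} = 0  ⟹  sig = ⟨2 | 0⟩
  {0,2}:  v_{0} + v_{2} = v_{4}  ⟹  sig = ⟨2 | 1⟩
  {0,4}:  v_{0} + v_{4} = v_{5}  ⟹  sig = ⟨2 | 1⟩
  {1,4}:  v_{1} + v_{4} = v_{2}  ⟹  sig = ⟨2 | 1⟩
  {1,5}:  v_{1} + v_{5} = v_{4}  ⟹  sig = ⟨2 | 1⟩
  {2,3}:  v_{2} + v_{3} = v_{1}  ⟹  sig = ⟨2 | 1⟩
  {3,5}:  v_{3} + v_{5} = v_{0}  ⟹  sig = ⟨2 | 1⟩
  {2,5}:  v_{2} + v_{5} = 2·v_{4}  ⟹  sig = ⟨2 | 2⟩

Signatures (|P|; sorted positive RHS coefficients), sorted:
[⟨2 | 0⟩, ⟨2 | 0⟩, ⟨2 | 1⟩, ⟨2 | 1⟩, ⟨2 | 1⟩, ⟨2 | 1⟩, ⟨2 | 1⟩, ⟨2 | 1⟩, ⟨2 | 2⟩]


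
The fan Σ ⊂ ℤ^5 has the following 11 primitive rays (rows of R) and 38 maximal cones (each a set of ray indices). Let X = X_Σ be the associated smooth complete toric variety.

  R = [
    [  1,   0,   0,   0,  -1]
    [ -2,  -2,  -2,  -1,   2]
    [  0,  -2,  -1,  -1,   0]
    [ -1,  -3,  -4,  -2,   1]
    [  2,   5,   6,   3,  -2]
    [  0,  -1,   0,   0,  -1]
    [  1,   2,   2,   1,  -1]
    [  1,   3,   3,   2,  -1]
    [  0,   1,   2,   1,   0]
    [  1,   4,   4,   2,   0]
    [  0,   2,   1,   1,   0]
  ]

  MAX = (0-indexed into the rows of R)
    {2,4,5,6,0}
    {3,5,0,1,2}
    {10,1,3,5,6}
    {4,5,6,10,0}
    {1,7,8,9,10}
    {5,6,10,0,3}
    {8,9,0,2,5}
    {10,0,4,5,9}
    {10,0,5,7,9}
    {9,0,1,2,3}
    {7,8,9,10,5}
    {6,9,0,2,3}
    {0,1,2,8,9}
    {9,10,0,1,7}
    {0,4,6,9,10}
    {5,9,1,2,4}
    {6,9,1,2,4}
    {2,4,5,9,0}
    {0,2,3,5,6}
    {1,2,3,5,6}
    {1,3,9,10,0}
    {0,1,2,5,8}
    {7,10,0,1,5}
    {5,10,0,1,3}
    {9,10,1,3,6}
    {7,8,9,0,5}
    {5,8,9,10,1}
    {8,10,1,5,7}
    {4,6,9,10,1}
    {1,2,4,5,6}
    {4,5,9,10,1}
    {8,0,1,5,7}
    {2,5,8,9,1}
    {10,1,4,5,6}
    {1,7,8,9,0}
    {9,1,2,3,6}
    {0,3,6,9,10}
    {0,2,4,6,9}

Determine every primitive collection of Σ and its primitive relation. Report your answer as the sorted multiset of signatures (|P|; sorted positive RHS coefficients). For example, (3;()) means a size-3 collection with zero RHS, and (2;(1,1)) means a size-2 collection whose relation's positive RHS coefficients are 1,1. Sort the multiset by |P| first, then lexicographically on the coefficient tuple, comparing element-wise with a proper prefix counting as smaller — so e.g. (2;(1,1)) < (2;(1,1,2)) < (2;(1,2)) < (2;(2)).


16 collections generate NE(X_Σ); each relation:

  {2,10}:  v_{2} + v_{10} = 0  so sig = (2;())
  {3,4}:  v_{3} + v_{4} = v_{6}  so sig = (2;(1))
  {2,7}:  v_{2} + v_{7} = v_{0} + v_{8}  so sig = (2;(1,1))
  {3,8}:  v_{3} + v_{8} = v_{0} + v_{1}  so sig = (2;(1,1))
  {6,8}:  v_{6} + v_{8} = v_{5} + v_{9}  so sig = (2;(1,1))
  {6,7}:  v_{6} + v_{7} = v_{0} + v_{5} + v_{9} + v_{10}  so sig = (2;(1,1,1,1))
  {3,7}:  v_{3} + v_{7} = 2·v_{0} + v_{1} + v_{10}  so sig = (2;(1,1,2))
  {4,7}:  v_{4} + v_{7} = v_{0} + 2·v_{5} + 2·v_{9} + v_{10}  so sig = (2;(1,1,2,2))
  {4,8}:  v_{4} + v_{8} = 2·v_{5} + 2·v_{9}  so sig = (2;(2,2))
  {0,1,6}:  v_{0} + v_{1} + v_{6} = 0  so sig = (3;())
  {3,5,9}:  v_{3} + v_{5} + v_{9} = 0  so sig = (3;())
  {0,8,10}:  v_{0} + v_{8} + v_{10} = v_{7}  so sig = (3;(1))
  {5,6,9}:  v_{5} + v_{6} + v_{9} = v_{4}  so sig = (3;(1))
  {0,1,4}:  v_{0} + v_{1} + v_{4} = v_{5} + v_{9}  so sig = (3;(1,1))
  {0,1,5,9}:  v_{0} + v_{1} + v_{5} + v_{9} = v_{8}  so sig = (4;(1))
  {1,5,7,9}:  v_{1} + v_{5} + v_{7} + v_{9} = 2·v_{8} + v_{10}  so sig = (4;(1,2))

Hence PRS(X_Σ) =
    |P|=2: 9 collections, coeffs (), (1), (1,1), (1,1), (1,1), (1,1,1,1), (1,1,2), (1,1,2,2), (2,2)
    |P|=3: 5 collections, coeffs (), (), (1), (1), (1,1)
    |P|=4: 2 collections, coeffs (1), (1,2)


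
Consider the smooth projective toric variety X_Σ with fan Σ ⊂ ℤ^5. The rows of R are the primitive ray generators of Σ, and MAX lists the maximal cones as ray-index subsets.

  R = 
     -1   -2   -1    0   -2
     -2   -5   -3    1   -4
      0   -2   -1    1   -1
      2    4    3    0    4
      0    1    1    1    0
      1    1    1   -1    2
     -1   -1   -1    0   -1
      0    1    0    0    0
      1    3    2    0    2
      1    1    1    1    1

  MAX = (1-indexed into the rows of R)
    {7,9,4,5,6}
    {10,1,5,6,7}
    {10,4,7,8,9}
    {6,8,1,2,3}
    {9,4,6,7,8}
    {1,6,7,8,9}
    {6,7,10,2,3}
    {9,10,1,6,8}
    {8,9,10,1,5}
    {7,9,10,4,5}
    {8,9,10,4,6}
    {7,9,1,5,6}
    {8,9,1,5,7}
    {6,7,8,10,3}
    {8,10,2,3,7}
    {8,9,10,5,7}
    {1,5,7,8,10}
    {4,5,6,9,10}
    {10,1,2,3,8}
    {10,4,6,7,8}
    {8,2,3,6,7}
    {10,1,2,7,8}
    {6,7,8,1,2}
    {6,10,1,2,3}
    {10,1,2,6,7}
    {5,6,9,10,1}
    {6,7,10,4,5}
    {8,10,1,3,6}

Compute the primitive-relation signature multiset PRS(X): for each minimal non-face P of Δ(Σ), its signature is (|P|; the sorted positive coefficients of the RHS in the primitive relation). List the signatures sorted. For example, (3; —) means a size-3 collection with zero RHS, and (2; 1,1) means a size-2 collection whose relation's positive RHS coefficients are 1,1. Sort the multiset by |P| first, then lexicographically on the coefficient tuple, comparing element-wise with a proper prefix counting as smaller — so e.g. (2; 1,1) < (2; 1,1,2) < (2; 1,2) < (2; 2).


Minimal non-faces — 14 found among 10 rays, 28 max cones:

  P = {3,9}:  v_{3} + v_{9} = v_{10} ; sig = (2; 1)
  P = {1,4}:  v_{1} + v_{4} = v_{5} + v_{6} ; sig = (2; 1,1)
  P = {2,9}:  v_{2} + v_{9} = v_{1} + v_{7} + v_{10} ; sig = (2; 1,1,1)
  P = {3,4}:  v_{3} + v_{4} = v_{6} + v_{7} + 2·v_{10} ; sig = (2; 1,1,2)
  P = {3,5}:  v_{3} + v_{5} = v_{1} + v_{7} + 2·v_{10} ; sig = (2; 1,1,2)
  P = {2,4}:  v_{2} + v_{4} = v_{1} + v_{6} + 2·v_{7} + 2·v_{10} ; sig = (2; 1,1,2,2)
  P = {2,5}:  v_{2} + v_{5} = 2·v_{1} + 2·v_{7} + 2·v_{10} ; sig = (2; 2,2,2)
  P = {1,3,7}:  v_{1} + v_{3} + v_{7} = v_{2} ; sig = (3; 1)
  P = {5,6,8}:  v_{5} + v_{6} + v_{8} = v_{9} ; sig = (3; 1)
  P = {4,5,8}:  v_{4} + v_{5} + v_{8} = v_{7} + 2·v_{9} + v_{10} ; sig = (3; 1,1,2)
  P = {1,7,9,10}:  v_{1} + v_{7} + v_{9} + v_{10} = v_{5} ; sig = (4; 1)
  P = {2,6,8,10}:  v_{2} + v_{6} + v_{8} + v_{10} = v_{3} ; sig = (4; 1)
  P = {6,7,9,10}:  v_{6} + v_{7} + v_{9} + v_{10} = v_{4} ; sig = (4; 1)
  P = {1,6,7,8,10}:  v_{1} + v_{6} + v_{7} + v_{8} + v_{10} = 0 ; sig = (5; —)

so the primitive-relation signature multiset is
{ (2; 1),  (2; 1,1),  (2; 1,1,1),  (2; 1,1,2) ×2,  (2; 1,1,2,2),  (2; 2,2,2),  (3; 1) ×2,  (3; 1,1,2),  (4; 1) ×3,  (5; —) }


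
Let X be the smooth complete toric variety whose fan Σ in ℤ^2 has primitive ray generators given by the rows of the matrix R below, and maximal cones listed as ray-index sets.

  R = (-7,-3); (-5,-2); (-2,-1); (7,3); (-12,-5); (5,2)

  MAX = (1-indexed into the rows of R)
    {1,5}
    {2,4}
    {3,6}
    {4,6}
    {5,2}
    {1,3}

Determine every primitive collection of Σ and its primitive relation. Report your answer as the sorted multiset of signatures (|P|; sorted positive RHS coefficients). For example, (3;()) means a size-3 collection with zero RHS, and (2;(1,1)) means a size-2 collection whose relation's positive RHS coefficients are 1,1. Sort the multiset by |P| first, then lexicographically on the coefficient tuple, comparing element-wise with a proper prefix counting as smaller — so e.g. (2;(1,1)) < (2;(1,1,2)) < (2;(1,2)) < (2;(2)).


The 9 primitive collections of Σ (r=6, n=2):

  P = {1,4}:  v_{1} + v_{4} = 0 ; sig = (2;())
  P = {2,6}:  v_{2} + v_{6} = 0 ; sig = (2;())
  P = {1,2}:  v_{1} + v_{2} = v_{5} ; sig = (2;(1))
  P = {1,6}:  v_{1} + v_{6} = v_{3} ; sig = (2;(1))
  P = {2,3}:  v_{2} + v_{3} = v_{1} ; sig = (2;(1))
  P = {3,4}:  v_{3} + v_{4} = v_{6} ; sig = (2;(1))
  P = {4,5}:  v_{4} + v_{5} = v_{2} ; sig = (2;(1))
  P = {5,6}:  v_{5} + v_{6} = v_{1} ; sig = (2;(1))
  P = {3,5}:  v_{3} + v_{5} = 2·v_{1} ; sig = (2;(2))

Hence PRS(X_Σ) =
[(2;()), (2;()), (2;(1)), (2;(1)), (2;(1)), (2;(1)), (2;(1)), (2;(1)), (2;(2))]


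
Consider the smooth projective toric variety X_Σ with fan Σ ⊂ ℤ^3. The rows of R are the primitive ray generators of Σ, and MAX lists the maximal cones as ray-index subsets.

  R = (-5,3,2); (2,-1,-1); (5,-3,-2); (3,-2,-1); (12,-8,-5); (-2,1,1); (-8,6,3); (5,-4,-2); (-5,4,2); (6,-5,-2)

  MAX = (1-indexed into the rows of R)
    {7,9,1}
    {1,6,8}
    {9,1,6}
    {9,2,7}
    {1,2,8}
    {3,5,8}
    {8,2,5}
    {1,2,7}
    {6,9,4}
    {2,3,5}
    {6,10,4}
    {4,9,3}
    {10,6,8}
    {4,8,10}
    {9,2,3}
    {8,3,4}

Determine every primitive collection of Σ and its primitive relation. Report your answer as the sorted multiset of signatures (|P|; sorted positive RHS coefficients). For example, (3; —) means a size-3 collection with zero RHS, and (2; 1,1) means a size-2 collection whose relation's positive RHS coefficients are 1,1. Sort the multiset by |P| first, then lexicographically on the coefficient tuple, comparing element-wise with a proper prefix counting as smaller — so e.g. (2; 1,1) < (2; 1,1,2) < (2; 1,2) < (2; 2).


Primitive collections (24):

  • {1,3}:  v_{1} + v_{3} = 0  ⇒ sig = (2; —)
  • {2,6}:  v_{2} + v_{6} = 0  ⇒ sig = (2; —)
  • {8,9}:  v_{8} + v_{9} = 0  ⇒ sig = (2; —)
  • {1,4}:  v_{1} + v_{4} = v_{6}  ⇒ sig = (2; 1)
  • {2,4}:  v_{2} + v_{4} = v_{3}  ⇒ sig = (2; 1)
  • {3,6}:  v_{3} + v_{6} = v_{4}  ⇒ sig = (2; 1)
  • {4,7}:  v_{4} + v_{7} = v_{9}  ⇒ sig = (2; 1)
  • {7,10}:  v_{7} + v_{10} = v_{6}  ⇒ sig = (2; 1)
  • {1,5}:  v_{1} + v_{5} = v_{2} + v_{8}  ⇒ sig = (2; 1,1)
  • {2,10}:  v_{2} + v_{10} = v_{4} + v_{8}  ⇒ sig = (2; 1,1)
  • {3,7}:  v_{3} + v_{7} = v_{2} + v_{9}  ⇒ sig = (2; 1,1)
  • {5,6}:  v_{5} + v_{6} = v_{3} + v_{8}  ⇒ sig = (2; 1,1)
  • {5,9}:  v_{5} + v_{9} = v_{2} + v_{3}  ⇒ sig = (2; 1,1)
  • {6,7}:  v_{6} + v_{7} = v_{1} + v_{9}  ⇒ sig = (2; 1,1)
  • {7,8}:  v_{7} + v_{8} = v_{1} + v_{2}  ⇒ sig = (2; 1,1)
  • {9,10}:  v_{9} + v_{10} = v_{4} + v_{6}  ⇒ sig = (2; 1,1)
  • {5,10}:  v_{5} + v_{10} = v_{3} + v_{4} + 2·v_{8}  ⇒ sig = (2; 1,1,2)
  • {1,10}:  v_{1} + v_{10} = 2·v_{6} + v_{8}  ⇒ sig = (2; 1,2)
  • {3,10}:  v_{3} + v_{10} = 2·v_{4} + v_{8}  ⇒ sig = (2; 1,2)
  • {4,5}:  v_{4} + v_{5} = 2·v_{3} + v_{8}  ⇒ sig = (2; 1,2)
  • {5,7}:  v_{5} + v_{7} = 2·v_{2}  ⇒ sig = (2; 2)
  • {1,2,9}:  v_{1} + v_{2} + v_{9} = v_{7}  ⇒ sig = (3; 1)
  • {2,3,8}:  v_{2} + v_{3} + v_{8} = v_{5}  ⇒ sig = (3; 1)
  • {4,6,8}:  v_{4} + v_{6} + v_{8} = v_{10}  ⇒ sig = (3; 1)

so the primitive-relation signature multiset is
    (2; —)
    (2; —)
    (2; —)
    (2; 1)
    (2; 1)
    (2; 1)
    (2; 1)
    (2; 1)
    (2; 1,1)
    (2; 1,1)
    (2; 1,1)
    (2; 1,1)
    (2; 1,1)
    (2; 1,1)
    (2; 1,1)
    (2; 1,1)
    (2; 1,1,2)
    (2; 1,2)
    (2; 1,2)
    (2; 1,2)
    (2; 2)
    (3; 1)
    (3; 1)
    (3; 1)


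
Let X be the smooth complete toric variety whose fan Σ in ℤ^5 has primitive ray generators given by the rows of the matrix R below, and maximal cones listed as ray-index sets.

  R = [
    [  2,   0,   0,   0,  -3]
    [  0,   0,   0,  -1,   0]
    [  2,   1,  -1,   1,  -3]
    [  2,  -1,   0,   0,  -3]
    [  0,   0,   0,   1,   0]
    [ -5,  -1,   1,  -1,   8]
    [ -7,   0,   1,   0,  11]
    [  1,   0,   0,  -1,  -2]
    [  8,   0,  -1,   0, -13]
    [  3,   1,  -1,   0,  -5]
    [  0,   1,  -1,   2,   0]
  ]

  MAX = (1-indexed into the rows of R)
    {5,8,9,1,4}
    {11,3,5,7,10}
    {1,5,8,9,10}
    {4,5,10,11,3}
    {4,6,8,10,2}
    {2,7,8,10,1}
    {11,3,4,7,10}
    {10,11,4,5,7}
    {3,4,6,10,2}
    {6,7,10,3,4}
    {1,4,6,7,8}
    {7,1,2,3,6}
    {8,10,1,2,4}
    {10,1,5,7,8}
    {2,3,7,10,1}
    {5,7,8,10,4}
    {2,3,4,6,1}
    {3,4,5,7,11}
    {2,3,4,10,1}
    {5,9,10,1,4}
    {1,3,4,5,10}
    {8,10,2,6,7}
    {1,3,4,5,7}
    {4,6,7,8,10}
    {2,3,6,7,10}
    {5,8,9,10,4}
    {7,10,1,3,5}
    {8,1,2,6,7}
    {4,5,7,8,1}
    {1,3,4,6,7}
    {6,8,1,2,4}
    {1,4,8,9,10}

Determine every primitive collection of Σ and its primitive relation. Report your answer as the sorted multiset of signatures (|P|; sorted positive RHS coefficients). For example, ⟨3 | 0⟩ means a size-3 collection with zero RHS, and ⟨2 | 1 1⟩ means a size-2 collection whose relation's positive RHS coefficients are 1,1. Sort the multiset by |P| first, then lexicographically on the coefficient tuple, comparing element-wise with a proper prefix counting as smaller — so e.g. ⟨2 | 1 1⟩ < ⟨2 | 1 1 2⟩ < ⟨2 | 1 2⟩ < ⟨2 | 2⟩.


Σ has 17 primitive collections:

  {2,5}:  v_{2} + v_{5} = 0 ; sig = ⟨2 | 0⟩
  {3,8}:  v_{3} + v_{8} = v_{10} ; sig = ⟨2 | 1⟩
  {1,11}:  v_{1} + v_{11} = v_{3} + v_{5} ; sig = ⟨2 | 1 1⟩
  {5,6}:  v_{5} + v_{6} = v_{4} + v_{7} ; sig = ⟨2 | 1 1⟩
  {6,9}:  v_{6} + v_{9} = v_{4} + v_{8} ; sig = ⟨2 | 1 1⟩
  {7,9}:  v_{7} + v_{9} = v_{5} + v_{8} ; sig = ⟨2 | 1 1⟩
  {2,9}:  v_{2} + v_{9} = v_{1} + v_{4} + v_{8} + v_{10} ; sig = ⟨2 | 1 1 1 1⟩
  {2,11}:  v_{2} + v_{11} = v_{3} + v_{4} + v_{7} + v_{10} ; sig = ⟨2 | 1 1 1 1⟩
  {3,9}:  v_{3} + v_{9} = v_{1} + v_{4} + v_{5} + 2·v_{10} ; sig = ⟨2 | 1 1 1 2⟩
  {8,11}:  v_{8} + v_{11} = v_{4} + v_{5} + v_{7} + 2·v_{10} ; sig = ⟨2 | 1 1 1 2⟩
  {6,11}:  v_{6} + v_{11} = v_{3} + 2·v_{4} + 2·v_{7} + v_{10} ; sig = ⟨2 | 1 1 2 2⟩
  {9,11}:  v_{9} + v_{11} = v_{4} + 2·v_{5} + 2·v_{10} ; sig = ⟨2 | 1 2 2⟩
  {1,6,10}:  v_{1} + v_{6} + v_{10} = v_{2} ; sig = ⟨3 | 1⟩
  {2,4,7}:  v_{2} + v_{4} + v_{7} = v_{6} ; sig = ⟨3 | 1⟩
  {1,4,7,10}:  v_{1} + v_{4} + v_{7} + v_{10} = 0 ; sig = ⟨4 | 0⟩
  {1,4,5,8,10}:  v_{1} + v_{4} + v_{5} + v_{8} + v_{10} = v_{9} ; sig = ⟨5 | 1⟩
  {3,4,5,7,10}:  v_{3} + v_{4} + v_{5} + v_{7} + v_{10} = v_{11} ; sig = ⟨5 | 1⟩

Sorted signature multiset PRS(X):
    ⟨2 | 0⟩
    ⟨2 | 1⟩
    ⟨2 | 1 1⟩
    ⟨2 | 1 1⟩
    ⟨2 | 1 1⟩
    ⟨2 | 1 1⟩
    ⟨2 | 1 1 1 1⟩
    ⟨2 | 1 1 1 1⟩
    ⟨2 | 1 1 1 2⟩
    ⟨2 | 1 1 1 2⟩
    ⟨2 | 1 1 2 2⟩
    ⟨2 | 1 2 2⟩
    ⟨3 | 1⟩
    ⟨3 | 1⟩
    ⟨4 | 0⟩
    ⟨5 | 1⟩
    ⟨5 | 1⟩


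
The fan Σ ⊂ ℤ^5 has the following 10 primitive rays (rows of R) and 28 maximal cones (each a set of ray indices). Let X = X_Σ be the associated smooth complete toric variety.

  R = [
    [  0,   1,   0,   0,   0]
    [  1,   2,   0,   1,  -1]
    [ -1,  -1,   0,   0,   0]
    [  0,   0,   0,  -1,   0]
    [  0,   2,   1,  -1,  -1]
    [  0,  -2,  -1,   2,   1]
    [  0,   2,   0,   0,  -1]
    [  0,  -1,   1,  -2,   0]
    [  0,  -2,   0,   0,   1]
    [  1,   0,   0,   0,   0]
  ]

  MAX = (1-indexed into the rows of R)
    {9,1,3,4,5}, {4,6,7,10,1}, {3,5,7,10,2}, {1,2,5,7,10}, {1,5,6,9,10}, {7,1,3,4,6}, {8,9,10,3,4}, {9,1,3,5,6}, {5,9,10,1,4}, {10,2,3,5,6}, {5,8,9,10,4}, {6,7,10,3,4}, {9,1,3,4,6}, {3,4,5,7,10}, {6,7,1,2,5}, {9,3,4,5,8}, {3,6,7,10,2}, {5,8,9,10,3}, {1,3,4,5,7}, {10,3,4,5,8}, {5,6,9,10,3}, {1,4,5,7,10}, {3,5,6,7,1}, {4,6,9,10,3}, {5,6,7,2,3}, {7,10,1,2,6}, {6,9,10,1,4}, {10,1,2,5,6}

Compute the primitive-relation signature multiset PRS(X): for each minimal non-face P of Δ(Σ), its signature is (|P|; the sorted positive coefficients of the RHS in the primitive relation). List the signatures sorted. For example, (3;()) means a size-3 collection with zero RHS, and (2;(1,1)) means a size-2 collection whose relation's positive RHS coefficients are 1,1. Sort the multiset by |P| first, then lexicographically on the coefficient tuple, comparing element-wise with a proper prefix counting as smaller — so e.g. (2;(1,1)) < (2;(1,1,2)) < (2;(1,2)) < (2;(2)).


The 12 primitive collections of Σ (r=10, n=5):

  P={7,9}:  v_{7} + v_{9} = 0  ⇒ sig = (2;())
  P={2,4}:  v_{2} + v_{4} = v_{7} + v_{10}  ⇒ sig = (2;(1,1))
  P={1,8}:  v_{1} + v_{8} = v_{4} + v_{5} + v_{9}  ⇒ sig = (2;(1,1,1))
  P={2,9}:  v_{2} + v_{9} = v_{5} + v_{6} + v_{10}  ⇒ sig = (2;(1,1,1))
  P={6,8}:  v_{6} + v_{8} = v_{3} + v_{9} + v_{10}  ⇒ sig = (2;(1,1,1))
  P={7,8}:  v_{7} + v_{8} = v_{3} + v_{4} + v_{5} + v_{10}  ⇒ sig = (2;(1,1,1,1))
  P={2,8}:  v_{2} + v_{8} = v_{3} + v_{5} + 2·v_{10}  ⇒ sig = (2;(1,1,2))
  P={1,3,10}:  v_{1} + v_{3} + v_{10} = 0  ⇒ sig = (3;())
  P={4,5,6}:  v_{4} + v_{5} + v_{6} = 0  ⇒ sig = (3;())
  P={1,2,3}:  v_{1} + v_{2} + v_{3} = v_{5} + v_{6} + v_{7}  ⇒ sig = (3;(1,1,1))
  P={5,6,7,10}:  v_{5} + v_{6} + v_{7} + v_{10} = v_{2}  ⇒ sig = (4;(1))
  P={3,4,5,9,10}:  v_{3} + v_{4} + v_{5} + v_{9} + v_{10} = v_{8}  ⇒ sig = (5;(1))

Signatures (|P|; sorted positive RHS coefficients), sorted:
    (2;())
    (2;(1,1))
    (2;(1,1,1))
    (2;(1,1,1))
    (2;(1,1,1))
    (2;(1,1,1,1))
    (2;(1,1,2))
    (3;())
    (3;())
    (3;(1,1,1))
    (4;(1))
    (5;(1))


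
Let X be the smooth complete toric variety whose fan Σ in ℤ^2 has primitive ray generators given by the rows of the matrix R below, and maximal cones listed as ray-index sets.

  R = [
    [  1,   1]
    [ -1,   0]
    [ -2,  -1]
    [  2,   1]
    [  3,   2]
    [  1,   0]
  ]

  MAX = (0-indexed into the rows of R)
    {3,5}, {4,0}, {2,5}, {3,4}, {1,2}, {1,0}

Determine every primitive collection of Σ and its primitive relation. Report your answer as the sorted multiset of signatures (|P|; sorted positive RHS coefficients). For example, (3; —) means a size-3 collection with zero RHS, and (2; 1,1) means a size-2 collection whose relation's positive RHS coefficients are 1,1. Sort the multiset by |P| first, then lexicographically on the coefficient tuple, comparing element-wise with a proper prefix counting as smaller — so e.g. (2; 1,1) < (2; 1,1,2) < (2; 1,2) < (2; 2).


9 collections generate NE(X_Σ); each relation:

  P = {1,5}:  v_{1} + v_{5} = 0 — sig = (2; —)
  P = {2,3}:  v_{2} + v_{3} = 0 — sig = (2; —)
  P = {0,2}:  v_{0} + v_{2} = v_{1} — sig = (2; 1)
  P = {0,3}:  v_{0} + v_{3} = v_{4} — sig = (2; 1)
  P = {0,5}:  v_{0} + v_{5} = v_{3} — sig = (2; 1)
  P = {1,3}:  v_{1} + v_{3} = v_{0} — sig = (2; 1)
  P = {2,4}:  v_{2} + v_{4} = v_{0} — sig = (2; 1)
  P = {1,4}:  v_{1} + v_{4} = 2·v_{0} — sig = (2; 2)
  P = {4,5}:  v_{4} + v_{5} = 2·v_{3} — sig = (2; 2)

Sorted signature multiset PRS(X):
    (2; —)
    (2; —)
    (2; 1)
    (2; 1)
    (2; 1)
    (2; 1)
    (2; 1)
    (2; 2)
    (2; 2)


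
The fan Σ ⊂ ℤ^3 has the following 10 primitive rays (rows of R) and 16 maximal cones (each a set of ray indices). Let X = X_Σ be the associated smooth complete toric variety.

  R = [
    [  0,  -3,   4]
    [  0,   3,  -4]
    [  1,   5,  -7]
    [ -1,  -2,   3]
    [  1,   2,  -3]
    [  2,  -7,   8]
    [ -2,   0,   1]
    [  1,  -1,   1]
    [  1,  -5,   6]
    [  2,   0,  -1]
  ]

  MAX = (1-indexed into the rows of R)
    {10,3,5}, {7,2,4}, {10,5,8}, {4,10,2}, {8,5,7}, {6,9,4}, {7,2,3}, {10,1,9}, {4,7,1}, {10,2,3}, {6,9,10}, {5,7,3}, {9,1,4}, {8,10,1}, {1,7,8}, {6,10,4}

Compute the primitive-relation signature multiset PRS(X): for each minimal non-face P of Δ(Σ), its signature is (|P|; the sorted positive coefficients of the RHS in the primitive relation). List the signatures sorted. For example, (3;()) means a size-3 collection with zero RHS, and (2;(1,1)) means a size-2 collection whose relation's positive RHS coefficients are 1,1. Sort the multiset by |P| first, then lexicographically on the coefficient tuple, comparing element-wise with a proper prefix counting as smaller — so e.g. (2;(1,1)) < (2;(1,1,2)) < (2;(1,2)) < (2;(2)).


23 collections generate NE(X_Σ); each relation:

  {1,2}:  v_{1} + v_{2} = 0  →  sig = (2;())
  {4,5}:  v_{4} + v_{5} = 0  →  sig = (2;())
  {7,10}:  v_{7} + v_{10} = 0  →  sig = (2;())
  {1,3}:  v_{1} + v_{3} = v_{5}  →  sig = (2;(1))
  {1,5}:  v_{1} + v_{5} = v_{8}  →  sig = (2;(1))
  {2,5}:  v_{2} + v_{5} = v_{3}  →  sig = (2;(1))
  {2,8}:  v_{2} + v_{8} = v_{5}  →  sig = (2;(1))
  {3,4}:  v_{3} + v_{4} = v_{2}  →  sig = (2;(1))
  {3,9}:  v_{3} + v_{9} = v_{10}  →  sig = (2;(1))
  {4,8}:  v_{4} + v_{8} = v_{1}  →  sig = (2;(1))
  {2,9}:  v_{2} + v_{9} = v_{4} + v_{10}  →  sig = (2;(1,1))
  {5,6}:  v_{5} + v_{6} = v_{9} + v_{10}  →  sig = (2;(1,1))
  {5,9}:  v_{5} + v_{9} = v_{1} + v_{10}  →  sig = (2;(1,1))
  {6,7}:  v_{6} + v_{7} = v_{4} + v_{9}  →  sig = (2;(1,1))
  {7,9}:  v_{7} + v_{9} = v_{1} + v_{4}  →  sig = (2;(1,1))
  {6,8}:  v_{6} + v_{8} = v_{1} + v_{9} + v_{10}  →  sig = (2;(1,1,1))
  {3,6}:  v_{3} + v_{6} = v_{4} + 2·v_{10}  →  sig = (2;(1,2))
  {8,9}:  v_{8} + v_{9} = 2·v_{1} + v_{10}  →  sig = (2;(1,2))
  {1,6}:  v_{1} + v_{6} = 2·v_{9}  →  sig = (2;(2))
  {3,8}:  v_{3} + v_{8} = 2·v_{5}  →  sig = (2;(2))
  {2,6}:  v_{2} + v_{6} = 2·v_{4} + 2·v_{10}  →  sig = (2;(2,2))
  {1,4,10}:  v_{1} + v_{4} + v_{10} = v_{9}  →  sig = (3;(1))
  {4,9,10}:  v_{4} + v_{9} + v_{10} = v_{6}  →  sig = (3;(1))

Hence PRS(X_Σ) =
{ (2;()) ×3,  (2;(1)) ×7,  (2;(1,1)) ×5,  (2;(1,1,1)),  (2;(1,2)) ×2,  (2;(2)) ×2,  (2;(2,2)),  (3;(1)) ×2 }


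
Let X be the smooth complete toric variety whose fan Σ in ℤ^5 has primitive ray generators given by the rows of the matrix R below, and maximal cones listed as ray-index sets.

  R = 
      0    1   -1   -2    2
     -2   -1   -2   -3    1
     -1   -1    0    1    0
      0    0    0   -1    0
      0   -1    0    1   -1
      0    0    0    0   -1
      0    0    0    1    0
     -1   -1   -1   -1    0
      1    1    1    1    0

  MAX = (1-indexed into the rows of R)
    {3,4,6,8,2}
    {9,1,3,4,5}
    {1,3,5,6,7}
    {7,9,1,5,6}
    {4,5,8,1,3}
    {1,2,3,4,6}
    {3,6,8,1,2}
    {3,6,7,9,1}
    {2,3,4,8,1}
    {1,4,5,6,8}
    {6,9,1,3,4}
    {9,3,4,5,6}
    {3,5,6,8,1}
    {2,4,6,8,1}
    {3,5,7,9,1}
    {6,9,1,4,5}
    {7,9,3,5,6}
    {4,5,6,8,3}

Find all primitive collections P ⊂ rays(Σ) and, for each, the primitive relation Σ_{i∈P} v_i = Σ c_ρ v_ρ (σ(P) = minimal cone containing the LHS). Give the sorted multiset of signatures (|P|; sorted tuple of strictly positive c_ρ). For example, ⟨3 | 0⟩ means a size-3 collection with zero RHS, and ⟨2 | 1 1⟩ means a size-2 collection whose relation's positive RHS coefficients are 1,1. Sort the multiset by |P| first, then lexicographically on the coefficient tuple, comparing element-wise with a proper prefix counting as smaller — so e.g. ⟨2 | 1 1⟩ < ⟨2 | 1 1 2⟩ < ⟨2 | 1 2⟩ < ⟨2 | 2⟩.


Σ has 9 primitive collections:

  {4,7}:  v_{4} + v_{7} = 0  ⟹  sig = ⟨2 | 0⟩
  {8,9}:  v_{8} + v_{9} = 0  ⟹  sig = ⟨2 | 0⟩
  {2,7}:  v_{2} + v_{7} = v_{1} + v_{3} + v_{6} + v_{8}  ⟹  sig = ⟨2 | 1 1 1 1⟩
  {2,9}:  v_{2} + v_{9} = v_{1} + v_{3} + v_{4} + v_{6}  ⟹  sig = ⟨2 | 1 1 1 1⟩
  {7,8}:  v_{7} + v_{8} = v_{1} + v_{3} + v_{5} + v_{6}  ⟹  sig = ⟨2 | 1 1 1 1⟩
  {2,5}:  v_{2} + v_{5} = 2·v_{8}  ⟹  sig = ⟨2 | 2⟩
  {1,3,4,5,6}:  v_{1} + v_{3} + v_{4} + v_{5} + v_{6} = v_{8}  ⟹  sig = ⟨5 | 1⟩
  {1,3,4,6,8}:  v_{1} + v_{3} + v_{4} + v_{6} + v_{8} = v_{2}  ⟹  sig = ⟨5 | 1⟩
  {1,3,5,6,9}:  v_{1} + v_{3} + v_{5} + v_{6} + v_{9} = v_{7}  ⟹  sig = ⟨5 | 1⟩

Sorted signature multiset PRS(X):
    ⟨2 | 0⟩
    ⟨2 | 0⟩
    ⟨2 | 1 1 1 1⟩
    ⟨2 | 1 1 1 1⟩
    ⟨2 | 1 1 1 1⟩
    ⟨2 | 2⟩
    ⟨5 | 1⟩
    ⟨5 | 1⟩
    ⟨5 | 1⟩


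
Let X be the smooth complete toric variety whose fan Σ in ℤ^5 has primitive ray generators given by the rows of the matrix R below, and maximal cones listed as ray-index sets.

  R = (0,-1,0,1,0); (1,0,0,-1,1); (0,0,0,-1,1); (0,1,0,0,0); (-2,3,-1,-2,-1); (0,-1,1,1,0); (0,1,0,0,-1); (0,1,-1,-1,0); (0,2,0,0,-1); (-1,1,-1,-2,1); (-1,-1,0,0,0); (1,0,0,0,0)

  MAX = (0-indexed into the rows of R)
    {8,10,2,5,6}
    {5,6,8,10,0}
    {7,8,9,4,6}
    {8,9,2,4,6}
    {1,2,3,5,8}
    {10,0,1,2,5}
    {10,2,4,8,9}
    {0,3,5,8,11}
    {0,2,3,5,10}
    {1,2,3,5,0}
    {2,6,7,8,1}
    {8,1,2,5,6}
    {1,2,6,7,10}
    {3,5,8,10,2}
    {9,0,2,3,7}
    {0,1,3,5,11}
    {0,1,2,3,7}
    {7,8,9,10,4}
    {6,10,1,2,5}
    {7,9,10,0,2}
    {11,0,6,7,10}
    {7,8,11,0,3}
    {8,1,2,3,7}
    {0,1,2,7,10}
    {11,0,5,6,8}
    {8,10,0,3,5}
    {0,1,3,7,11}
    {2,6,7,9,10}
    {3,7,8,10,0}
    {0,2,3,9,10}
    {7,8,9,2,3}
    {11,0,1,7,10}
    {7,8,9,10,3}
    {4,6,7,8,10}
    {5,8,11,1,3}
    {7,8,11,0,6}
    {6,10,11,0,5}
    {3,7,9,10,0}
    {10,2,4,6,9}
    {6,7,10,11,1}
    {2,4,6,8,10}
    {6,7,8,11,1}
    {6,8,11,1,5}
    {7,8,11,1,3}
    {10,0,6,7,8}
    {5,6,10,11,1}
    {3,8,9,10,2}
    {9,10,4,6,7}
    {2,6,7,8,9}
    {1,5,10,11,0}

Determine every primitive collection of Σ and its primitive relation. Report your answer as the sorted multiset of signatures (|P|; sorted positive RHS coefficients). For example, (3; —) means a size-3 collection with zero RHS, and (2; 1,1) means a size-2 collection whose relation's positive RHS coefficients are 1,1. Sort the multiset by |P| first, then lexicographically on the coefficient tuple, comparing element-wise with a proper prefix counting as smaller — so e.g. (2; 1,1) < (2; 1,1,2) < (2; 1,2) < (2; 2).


|primitive collections| = 25. Relations:

  {5,7}:  v_{5} + v_{7} = 0  ⟹  sig = (2; —)
  {2,11}:  v_{2} + v_{11} = v_{1}  ⟹  sig = (2; 1)
  {3,6}:  v_{3} + v_{6} = v_{8}  ⟹  sig = (2; 1)
  {9,11}:  v_{9} + v_{11} = v_{2} + v_{7}  ⟹  sig = (2; 1,1)
  {5,9}:  v_{5} + v_{9} = v_{2} + v_{3} + v_{10}  ⟹  sig = (2; 1,1,1)
  {0,4}:  v_{0} + v_{4} = v_{3} + v_{7} + v_{8} + 2·v_{10}  ⟹  sig = (2; 1,1,1,2)
  {1,4}:  v_{1} + v_{4} = v_{2} + 2·v_{6} + v_{9}  ⟹  sig = (2; 1,1,2)
  {3,4}:  v_{3} + v_{4} = 2·v_{8} + v_{9} + v_{10}  ⟹  sig = (2; 1,1,2)
  {1,9}:  v_{1} + v_{9} = 2·v_{2} + v_{7}  ⟹  sig = (2; 1,2)
  {4,11}:  v_{4} + v_{11} = 2·v_{6} + v_{9}  ⟹  sig = (2; 1,2)
  {4,5}:  v_{4} + v_{5} = v_{2} + 2·v_{8} + 2·v_{10}  ⟹  sig = (2; 1,2,2)
  {0,2,6}:  v_{0} + v_{2} + v_{6} = 0  ⟹  sig = (3; —)
  {3,10,11}:  v_{3} + v_{10} + v_{11} = 0  ⟹  sig = (3; —)
  {0,1,6}:  v_{0} + v_{1} + v_{6} = v_{11}  ⟹  sig = (3; 1)
  {0,2,8}:  v_{0} + v_{2} + v_{8} = v_{3}  ⟹  sig = (3; 1)
  {1,3,10}:  v_{1} + v_{3} + v_{10} = v_{2}  ⟹  sig = (3; 1)
  {8,10,11}:  v_{8} + v_{10} + v_{11} = v_{6}  ⟹  sig = (3; 1)
  {0,1,8}:  v_{0} + v_{1} + v_{8} = v_{3} + v_{11}  ⟹  sig = (3; 1,1)
  {1,8,10}:  v_{1} + v_{8} + v_{10} = v_{2} + v_{6}  ⟹  sig = (3; 1,1)
  {0,6,9}:  v_{0} + v_{6} + v_{9} = v_{3} + v_{7} + v_{10}  ⟹  sig = (3; 1,1,1)
  {0,8,9}:  v_{0} + v_{8} + v_{9} = 2·v_{3} + v_{7} + v_{10}  ⟹  sig = (3; 1,1,2)
  {2,4,7}:  v_{2} + v_{4} + v_{7} = 2·v_{6} + 2·v_{9}  ⟹  sig = (3; 2,2)
  {2,3,7,10}:  v_{2} + v_{3} + v_{7} + v_{10} = v_{9}  ⟹  sig = (4; 1)
  {6,8,9,10}:  v_{6} + v_{8} + v_{9} + v_{10} = v_{4}  ⟹  sig = (4; 1)
  {2,7,8,10}:  v_{2} + v_{7} + v_{8} + v_{10} = v_{6} + v_{9}  ⟹  sig = (4; 1,1)

so the primitive-relation signature multiset is
    |P|=2: 11 collections, coeffs (), (1), (1), (1,1), (1,1,1), (1,1,1,2), (1,1,2), (1,1,2), (1,2), (1,2), (1,2,2)
    |P|=3: 11 collections, coeffs (), (), (1), (1), (1), (1), (1,1), (1,1), (1,1,1), (1,1,2), (2,2)
    |P|=4: 3 collections, coeffs (1), (1), (1,1)
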